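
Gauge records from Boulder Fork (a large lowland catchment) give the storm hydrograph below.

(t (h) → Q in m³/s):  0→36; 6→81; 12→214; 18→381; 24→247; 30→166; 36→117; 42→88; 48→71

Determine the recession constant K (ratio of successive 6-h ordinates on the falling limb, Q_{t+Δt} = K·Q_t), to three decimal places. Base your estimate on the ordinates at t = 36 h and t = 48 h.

Using the recession-limb readings at t = 36 h and t = 48 h: Q falls from 117 to 71 m³/s over 2 intervals.
K = (Q₂/Q₁)^(1/2) = (71/117)^(1/2) = 0.779.

K ≈ 0.779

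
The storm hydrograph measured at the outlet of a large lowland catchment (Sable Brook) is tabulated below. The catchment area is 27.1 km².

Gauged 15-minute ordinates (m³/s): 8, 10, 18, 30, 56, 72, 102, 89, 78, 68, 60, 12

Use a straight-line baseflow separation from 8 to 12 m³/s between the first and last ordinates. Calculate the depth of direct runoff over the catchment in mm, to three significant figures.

d ≈ 16.0 mm

Direct runoff: 0.00, 1.64, 9.27, 20.91, 46.55, 62.18, 91.82, 78.45, 67.09, 56.73, 48.36, 0.00 m³/s; ΣQ_DR = 483.0 m³/s.
V = ΣQ_DR · Δt = 483.0 × 900 s = 4.347 × 10^5 m³.
Over A = 27.1 km², depth = V / A = 16.0 mm.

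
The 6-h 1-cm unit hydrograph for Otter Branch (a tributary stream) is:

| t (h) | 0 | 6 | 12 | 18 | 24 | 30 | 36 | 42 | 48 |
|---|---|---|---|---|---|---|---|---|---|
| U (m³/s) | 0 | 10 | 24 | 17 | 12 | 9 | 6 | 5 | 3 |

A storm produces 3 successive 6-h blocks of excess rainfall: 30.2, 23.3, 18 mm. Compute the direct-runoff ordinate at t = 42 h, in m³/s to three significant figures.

Q ≈ 45.3 m³/s

By discrete convolution, Q_j = Σ (P_i / 10 mm) · U_{j−i}.
At t = 42 h (j=7): Q = (30.2/10)·5 + (23.3/10)·6 + (18/10)·9 = 45.3 m³/s.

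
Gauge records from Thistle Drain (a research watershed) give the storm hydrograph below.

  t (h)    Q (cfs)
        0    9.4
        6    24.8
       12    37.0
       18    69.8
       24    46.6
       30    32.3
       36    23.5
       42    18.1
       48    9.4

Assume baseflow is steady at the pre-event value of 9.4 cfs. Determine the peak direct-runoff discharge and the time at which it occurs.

Subtracting baseflow gives direct-runoff ordinates: 0.0, 15.4, 27.6, 60.4, 37.2, 22.9, 14.1, 8.7, 0.0 cfs.
The maximum is 60.4 cfs, occurring at the reading for t = 18 h.

Q_p = 60.4 cfs at t = 18 h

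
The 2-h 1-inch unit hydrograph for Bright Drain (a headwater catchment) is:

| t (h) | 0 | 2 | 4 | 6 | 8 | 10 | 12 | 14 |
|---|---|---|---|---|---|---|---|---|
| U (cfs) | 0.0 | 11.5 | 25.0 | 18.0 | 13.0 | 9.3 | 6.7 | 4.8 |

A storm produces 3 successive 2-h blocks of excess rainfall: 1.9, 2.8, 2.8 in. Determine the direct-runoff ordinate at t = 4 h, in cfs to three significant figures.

By discrete convolution, Q_j = Σ (P_i / 1 in) · U_{j−i}.
At t = 4 h (j=2): Q = (1.9/1)·25.0 + (2.8/1)·11.5 + (2.8/1)·0.0 = 79.7 cfs.

Q ≈ 79.7 cfs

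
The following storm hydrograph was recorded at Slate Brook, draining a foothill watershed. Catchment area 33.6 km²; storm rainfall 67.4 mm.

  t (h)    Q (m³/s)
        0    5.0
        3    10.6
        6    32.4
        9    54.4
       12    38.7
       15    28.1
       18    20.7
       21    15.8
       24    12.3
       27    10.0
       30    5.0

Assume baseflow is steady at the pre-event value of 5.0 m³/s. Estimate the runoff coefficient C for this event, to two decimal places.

C ≈ 0.85

ΣQ_DR = 178.0 m³/s; V = ΣQ_DR·Δt = 1.922 × 10^6 m³.
Runoff depth d = V / A = 57.21 mm.
C = d / P = 57.21 / 67.4 = 0.85.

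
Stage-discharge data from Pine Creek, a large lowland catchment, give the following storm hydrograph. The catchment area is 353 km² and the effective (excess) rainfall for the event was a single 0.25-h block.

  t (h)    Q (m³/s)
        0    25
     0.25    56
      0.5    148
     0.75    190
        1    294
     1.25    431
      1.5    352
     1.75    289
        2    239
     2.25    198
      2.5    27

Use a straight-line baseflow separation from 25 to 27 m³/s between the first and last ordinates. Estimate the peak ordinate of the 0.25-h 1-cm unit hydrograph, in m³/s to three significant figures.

U_p ≈ 809 m³/s

Direct runoff: 0.00, 30.80, 122.60, 164.40, 268.20, 405.00, 325.80, 262.60, 212.40, 171.20, 0.00 m³/s; ΣQ_DR = 1963 m³/s, peak = 405.00 m³/s.
Runoff depth d = ΣQ_DR·Δt / A = 1963 × 900 / (353 km²) = 5.005 mm.
The 1-cm UH is the DRH scaled by (10 mm)/d, so U_p = 405.00 × 10/5.005 = 809 m³/s.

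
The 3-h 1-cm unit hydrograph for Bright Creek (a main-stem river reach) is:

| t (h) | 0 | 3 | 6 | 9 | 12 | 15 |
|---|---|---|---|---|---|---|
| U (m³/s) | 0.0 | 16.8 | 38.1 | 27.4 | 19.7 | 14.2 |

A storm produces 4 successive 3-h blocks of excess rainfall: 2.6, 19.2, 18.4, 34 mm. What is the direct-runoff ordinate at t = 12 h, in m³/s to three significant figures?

By discrete convolution, Q_j = Σ (P_i / 10 mm) · U_{j−i}.
At t = 12 h (j=4): Q = (2.6/10)·19.7 + (19.2/10)·27.4 + (18.4/10)·38.1 + (34/10)·16.8 = 185 m³/s.

Q ≈ 185 m³/s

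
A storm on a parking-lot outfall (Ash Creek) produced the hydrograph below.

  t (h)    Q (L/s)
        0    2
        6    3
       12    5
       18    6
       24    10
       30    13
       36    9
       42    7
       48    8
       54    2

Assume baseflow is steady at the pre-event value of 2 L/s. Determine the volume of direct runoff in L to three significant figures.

Direct-runoff ordinates (Q − Q_b): 0.0, 1.0, 3.0, 4.0, 8.0, 11.0, 7.0, 5.0, 6.0, 0.0 L/s.
ΣQ_DR = 45.00 L/s.
With Δt = 6 h = 21600 s, V = ΣQ_DR · Δt = 45.00 × 21600 = 9.72 × 10^5 L.

V ≈ 9.72 × 10^5 L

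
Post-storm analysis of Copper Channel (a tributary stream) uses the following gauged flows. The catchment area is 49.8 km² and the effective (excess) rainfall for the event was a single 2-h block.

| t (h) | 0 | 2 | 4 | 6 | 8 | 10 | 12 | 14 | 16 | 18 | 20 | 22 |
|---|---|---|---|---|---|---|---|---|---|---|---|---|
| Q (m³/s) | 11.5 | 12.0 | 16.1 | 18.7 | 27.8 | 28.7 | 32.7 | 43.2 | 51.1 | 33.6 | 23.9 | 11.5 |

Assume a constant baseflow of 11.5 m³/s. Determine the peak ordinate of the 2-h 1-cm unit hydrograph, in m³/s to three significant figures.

Direct runoff: 0.0, 0.5, 4.6, 7.2, 16.3, 17.2, 21.2, 31.7, 39.6, 22.1, 12.4, 0.0 m³/s; ΣQ_DR = 172.8 m³/s, peak = 39.6 m³/s.
Runoff depth d = ΣQ_DR·Δt / A = 172.8 × 7200 / (49.8 km²) = 24.98 mm.
The 1-cm UH is the DRH scaled by (10 mm)/d, so U_p = 39.6 × 10/24.98 = 15.9 m³/s.

U_p ≈ 15.9 m³/s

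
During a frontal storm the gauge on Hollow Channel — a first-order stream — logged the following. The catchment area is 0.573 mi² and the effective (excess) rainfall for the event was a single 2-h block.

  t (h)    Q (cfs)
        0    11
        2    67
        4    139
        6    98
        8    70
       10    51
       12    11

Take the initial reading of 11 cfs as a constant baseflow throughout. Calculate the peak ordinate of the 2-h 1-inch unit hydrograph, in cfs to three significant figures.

U_p ≈ 64.0 cfs

Direct runoff: 0.0, 56.0, 128.0, 87.0, 59.0, 40.0, 0.0 cfs; ΣQ_DR = 370.0 cfs, peak = 128.0 cfs.
Runoff depth d = ΣQ_DR·Δt / A = 370.0 × 7200 / (0.573 mi²) = 2.001 in.
The 1-inch UH is the DRH scaled by (1 in)/d, so U_p = 128.0 × 1/2.001 = 64.0 cfs.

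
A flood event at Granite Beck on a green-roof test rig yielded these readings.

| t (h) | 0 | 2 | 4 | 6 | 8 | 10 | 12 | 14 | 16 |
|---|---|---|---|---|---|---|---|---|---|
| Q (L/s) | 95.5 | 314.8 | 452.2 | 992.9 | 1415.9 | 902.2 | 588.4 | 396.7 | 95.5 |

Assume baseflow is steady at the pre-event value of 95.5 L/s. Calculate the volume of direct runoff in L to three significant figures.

V ≈ 3.16 × 10^7 L

Direct-runoff ordinates (Q − Q_b): 0.0, 219.3, 356.7, 897.4, 1320.4, 806.7, 492.9, 301.2, 0.0 L/s.
ΣQ_DR = 4395 L/s.
With Δt = 2 h = 7200 s, V = ΣQ_DR · Δt = 4395 × 7200 = 3.16 × 10^7 L.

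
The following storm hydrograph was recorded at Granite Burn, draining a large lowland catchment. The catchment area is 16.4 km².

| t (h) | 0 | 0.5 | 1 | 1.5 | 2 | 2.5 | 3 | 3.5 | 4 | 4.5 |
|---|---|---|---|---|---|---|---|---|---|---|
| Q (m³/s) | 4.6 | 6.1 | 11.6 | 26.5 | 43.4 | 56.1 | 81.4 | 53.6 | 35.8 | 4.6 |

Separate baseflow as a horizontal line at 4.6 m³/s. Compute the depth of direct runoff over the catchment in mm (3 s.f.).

Direct runoff: 0.0, 1.5, 7.0, 21.9, 38.8, 51.5, 76.8, 49.0, 31.2, 0.0 m³/s; ΣQ_DR = 277.7 m³/s.
V = ΣQ_DR · Δt = 277.7 × 1800 s = 4.999 × 10^5 m³.
Over A = 16.4 km², depth = V / A = 30.5 mm.

d ≈ 30.5 mm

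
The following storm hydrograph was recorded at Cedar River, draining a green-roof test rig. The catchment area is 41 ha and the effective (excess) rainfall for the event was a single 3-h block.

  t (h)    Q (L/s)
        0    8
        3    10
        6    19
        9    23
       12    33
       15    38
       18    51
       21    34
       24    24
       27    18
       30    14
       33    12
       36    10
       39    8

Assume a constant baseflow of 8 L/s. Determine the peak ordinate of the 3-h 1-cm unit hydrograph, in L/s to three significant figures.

Direct runoff: 0.0, 2.0, 11.0, 15.0, 25.0, 30.0, 43.0, 26.0, 16.0, 10.0, 6.0, 4.0, 2.0, 0.0 L/s; ΣQ_DR = 190.0 L/s, peak = 43.0 L/s.
Runoff depth d = ΣQ_DR·Δt / A = 190.0 × 10800 / (41 ha) = 5.005 mm.
The 1-cm UH is the DRH scaled by (10 mm)/d, so U_p = 43.0 × 10/5.005 = 85.9 L/s.

U_p ≈ 85.9 L/s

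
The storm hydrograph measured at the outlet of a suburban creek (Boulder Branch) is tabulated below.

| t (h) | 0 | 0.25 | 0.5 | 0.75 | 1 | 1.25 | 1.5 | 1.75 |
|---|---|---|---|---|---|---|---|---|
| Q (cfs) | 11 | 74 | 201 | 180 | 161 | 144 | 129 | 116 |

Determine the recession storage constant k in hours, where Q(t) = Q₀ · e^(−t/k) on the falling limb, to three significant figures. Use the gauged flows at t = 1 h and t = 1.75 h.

On the falling limb, Q drops from 161 to 116 cfs between t = 1 h and t = 1.75 h (Δt = 0.75 h).
k = −Δt / ln(Q₂/Q₁) = −0.75 / ln(116/161) = 2.29 h.

k ≈ 2.29 h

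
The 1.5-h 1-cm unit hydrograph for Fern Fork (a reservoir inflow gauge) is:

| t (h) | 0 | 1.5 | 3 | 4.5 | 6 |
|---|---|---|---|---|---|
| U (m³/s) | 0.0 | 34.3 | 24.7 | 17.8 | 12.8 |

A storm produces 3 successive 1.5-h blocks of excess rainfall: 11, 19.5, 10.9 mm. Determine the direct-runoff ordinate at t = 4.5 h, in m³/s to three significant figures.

Q ≈ 105 m³/s

By discrete convolution, Q_j = Σ (P_i / 10 mm) · U_{j−i}.
At t = 4.5 h (j=3): Q = (11/10)·17.8 + (19.5/10)·24.7 + (10.9/10)·34.3 = 105 m³/s.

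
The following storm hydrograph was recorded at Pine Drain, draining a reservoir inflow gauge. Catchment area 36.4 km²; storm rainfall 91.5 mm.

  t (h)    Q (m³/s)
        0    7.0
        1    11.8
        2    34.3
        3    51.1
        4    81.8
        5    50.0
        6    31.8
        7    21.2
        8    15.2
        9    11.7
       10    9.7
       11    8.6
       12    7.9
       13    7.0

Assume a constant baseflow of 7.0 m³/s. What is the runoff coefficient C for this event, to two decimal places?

ΣQ_DR = 251.1 m³/s; V = ΣQ_DR·Δt = 9.040 × 10^5 m³.
Runoff depth d = V / A = 24.83 mm.
C = d / P = 24.83 / 91.5 = 0.27.

C ≈ 0.27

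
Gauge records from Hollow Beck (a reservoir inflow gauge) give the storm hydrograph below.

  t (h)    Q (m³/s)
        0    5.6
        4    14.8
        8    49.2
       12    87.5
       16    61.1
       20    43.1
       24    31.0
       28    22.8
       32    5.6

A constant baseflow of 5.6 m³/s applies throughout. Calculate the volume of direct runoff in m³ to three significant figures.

V ≈ 3.89 × 10^6 m³

Direct-runoff ordinates (Q − Q_b): 0.0, 9.2, 43.6, 81.9, 55.5, 37.5, 25.4, 17.2, 0.0 m³/s.
ΣQ_DR = 270.3 m³/s.
With Δt = 4 h = 14400 s, V = ΣQ_DR · Δt = 270.3 × 14400 = 3.89 × 10^6 m³.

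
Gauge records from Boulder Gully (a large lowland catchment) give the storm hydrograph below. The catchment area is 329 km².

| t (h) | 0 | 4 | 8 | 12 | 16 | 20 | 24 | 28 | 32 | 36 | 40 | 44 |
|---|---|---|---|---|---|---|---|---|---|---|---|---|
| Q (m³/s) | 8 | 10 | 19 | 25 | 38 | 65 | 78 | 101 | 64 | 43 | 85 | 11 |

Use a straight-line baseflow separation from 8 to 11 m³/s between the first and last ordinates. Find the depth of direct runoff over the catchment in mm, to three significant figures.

Direct runoff: 0.00, 1.73, 10.45, 16.18, 28.91, 55.64, 68.36, 91.09, 53.82, 32.55, 74.27, 0.00 m³/s; ΣQ_DR = 433.0 m³/s.
V = ΣQ_DR · Δt = 433.0 × 14400 s = 6.235 × 10^6 m³.
Over A = 329 km², depth = V / A = 19.0 mm.

d ≈ 19.0 mm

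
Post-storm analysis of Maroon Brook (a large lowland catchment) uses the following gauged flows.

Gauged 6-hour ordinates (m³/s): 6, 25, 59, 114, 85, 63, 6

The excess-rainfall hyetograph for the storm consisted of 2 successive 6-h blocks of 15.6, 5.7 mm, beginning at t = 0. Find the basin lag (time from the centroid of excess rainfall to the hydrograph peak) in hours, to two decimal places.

Centroid of excess rainfall: t_c = Σ P_i·t̄_i / ΣP_i = 4.6056 h (block centres at 3, 9 h).
Hydrograph peak occurs at t = 18 h, so basin lag t_L = 18 − 4.6056 = 13.39 h.

t_L ≈ 13.39 h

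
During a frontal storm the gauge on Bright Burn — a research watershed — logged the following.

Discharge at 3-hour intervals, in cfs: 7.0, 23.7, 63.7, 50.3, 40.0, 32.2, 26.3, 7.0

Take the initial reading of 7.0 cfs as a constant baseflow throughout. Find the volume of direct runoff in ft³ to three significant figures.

Direct-runoff ordinates (Q − Q_b): 0.0, 16.7, 56.7, 43.3, 33.0, 25.2, 19.3, 0.0 cfs.
ΣQ_DR = 194.2 cfs.
With Δt = 3 h = 10800 s, V = ΣQ_DR · Δt = 194.2 × 10800 = 2.10 × 10^6 ft³.

V ≈ 2.10 × 10^6 ft³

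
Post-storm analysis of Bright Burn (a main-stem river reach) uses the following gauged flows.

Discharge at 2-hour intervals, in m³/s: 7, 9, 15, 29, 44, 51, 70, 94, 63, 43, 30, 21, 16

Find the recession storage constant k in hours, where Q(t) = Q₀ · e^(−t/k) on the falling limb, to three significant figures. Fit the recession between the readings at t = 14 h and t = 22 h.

On the falling limb, Q drops from 94 to 21 m³/s between t = 14 h and t = 22 h (Δt = 8 h).
k = −Δt / ln(Q₂/Q₁) = −8 / ln(21/94) = 5.34 h.

k ≈ 5.34 h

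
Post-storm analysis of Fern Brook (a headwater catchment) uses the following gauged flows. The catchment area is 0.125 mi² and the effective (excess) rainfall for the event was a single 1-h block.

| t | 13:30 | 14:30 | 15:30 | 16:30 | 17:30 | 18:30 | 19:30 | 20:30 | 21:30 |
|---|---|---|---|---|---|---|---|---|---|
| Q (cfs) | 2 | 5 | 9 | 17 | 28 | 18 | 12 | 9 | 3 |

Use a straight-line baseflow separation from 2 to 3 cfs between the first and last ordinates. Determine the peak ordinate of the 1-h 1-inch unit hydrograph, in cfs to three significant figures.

Direct runoff: 0.00, 2.88, 6.75, 14.62, 25.50, 15.38, 9.25, 6.12, 0.00 cfs; ΣQ_DR = 80.50 cfs, peak = 25.50 cfs.
Runoff depth d = ΣQ_DR·Δt / A = 80.50 × 3600 / (0.125 mi²) = 0.9979 in.
The 1-inch UH is the DRH scaled by (1 in)/d, so U_p = 25.50 × 1/0.9979 = 25.6 cfs.

U_p ≈ 25.6 cfs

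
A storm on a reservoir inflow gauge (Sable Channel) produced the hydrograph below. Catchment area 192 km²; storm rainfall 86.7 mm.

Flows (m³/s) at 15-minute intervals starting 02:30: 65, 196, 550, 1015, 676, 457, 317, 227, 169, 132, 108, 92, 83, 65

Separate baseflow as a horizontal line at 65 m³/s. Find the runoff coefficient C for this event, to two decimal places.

C ≈ 0.18

ΣQ_DR = 3242 m³/s; V = ΣQ_DR·Δt = 2.918 × 10^6 m³.
Runoff depth d = V / A = 15.20 mm.
C = d / P = 15.20 / 86.7 = 0.18.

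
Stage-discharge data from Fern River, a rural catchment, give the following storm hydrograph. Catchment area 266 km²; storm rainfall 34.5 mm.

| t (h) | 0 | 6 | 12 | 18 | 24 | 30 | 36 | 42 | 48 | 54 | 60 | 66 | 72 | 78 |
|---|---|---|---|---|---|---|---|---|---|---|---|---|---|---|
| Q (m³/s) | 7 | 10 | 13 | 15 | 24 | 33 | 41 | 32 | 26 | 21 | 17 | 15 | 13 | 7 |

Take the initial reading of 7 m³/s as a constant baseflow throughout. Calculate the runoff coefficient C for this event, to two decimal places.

C ≈ 0.41

ΣQ_DR = 176.0 m³/s; V = ΣQ_DR·Δt = 3.802 × 10^6 m³.
Runoff depth d = V / A = 14.29 mm.
C = d / P = 14.29 / 34.5 = 0.41.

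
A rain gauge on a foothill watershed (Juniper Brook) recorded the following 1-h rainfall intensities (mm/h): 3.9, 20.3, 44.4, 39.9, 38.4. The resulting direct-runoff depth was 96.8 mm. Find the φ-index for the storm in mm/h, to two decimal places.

Only the 4 blocks with intensity above φ contribute runoff: 20.3, 44.4, 39.9, 38.4 mm/h.
Σ(I−φ)·Δt = d  ⇒  (20.3+44.4+39.9+38.4 − 4φ)·1 = 96.8
φ = (143.0 − 96.8/1) / 4 = 11.55 mm/h.

φ ≈ 11.55 mm/h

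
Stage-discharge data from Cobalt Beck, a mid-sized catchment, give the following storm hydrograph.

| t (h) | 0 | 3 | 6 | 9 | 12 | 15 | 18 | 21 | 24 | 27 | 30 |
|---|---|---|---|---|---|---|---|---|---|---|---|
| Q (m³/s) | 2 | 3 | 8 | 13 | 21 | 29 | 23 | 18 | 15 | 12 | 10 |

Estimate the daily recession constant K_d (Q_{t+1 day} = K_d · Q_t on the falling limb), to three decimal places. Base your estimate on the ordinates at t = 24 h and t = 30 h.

K_d ≈ 0.198

Between t = 24 h and t = 30 h the flow falls from 15 to 10 m³/s over 2×3 h = 6 h.
Per-interval ratio K = (10/15)^(1/2) = 0.8165; K_d = K^(24/3) = 0.198.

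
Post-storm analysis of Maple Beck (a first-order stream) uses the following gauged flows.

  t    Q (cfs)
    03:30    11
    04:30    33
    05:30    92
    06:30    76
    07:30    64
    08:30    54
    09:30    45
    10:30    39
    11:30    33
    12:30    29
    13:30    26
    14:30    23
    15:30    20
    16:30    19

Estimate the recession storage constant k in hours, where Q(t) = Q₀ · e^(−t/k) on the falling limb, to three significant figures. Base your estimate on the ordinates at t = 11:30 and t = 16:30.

On the falling limb, Q drops from 33 to 19 cfs between t = 11:30 and t = 16:30 (Δt = 5 h).
k = −Δt / ln(Q₂/Q₁) = −5 / ln(19/33) = 9.06 h.

k ≈ 9.06 h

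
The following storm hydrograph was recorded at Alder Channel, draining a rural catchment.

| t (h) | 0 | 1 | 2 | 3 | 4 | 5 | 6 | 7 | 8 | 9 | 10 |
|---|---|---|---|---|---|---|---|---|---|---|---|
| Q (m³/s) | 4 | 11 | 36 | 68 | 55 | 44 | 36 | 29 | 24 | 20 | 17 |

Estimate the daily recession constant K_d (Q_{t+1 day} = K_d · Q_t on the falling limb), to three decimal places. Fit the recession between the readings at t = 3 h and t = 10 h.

Between t = 3 h and t = 10 h the flow falls from 68 to 17 m³/s over 7×1 h = 7 h.
Per-interval ratio K = (17/68)^(1/7) = 0.8203; K_d = K^(24/1) = 0.009.

K_d ≈ 0.009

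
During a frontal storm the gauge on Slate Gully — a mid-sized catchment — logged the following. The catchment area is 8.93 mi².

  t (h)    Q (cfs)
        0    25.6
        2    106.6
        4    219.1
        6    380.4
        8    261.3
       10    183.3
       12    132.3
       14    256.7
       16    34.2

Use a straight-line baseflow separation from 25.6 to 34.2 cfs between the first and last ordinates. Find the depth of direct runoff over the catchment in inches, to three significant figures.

d ≈ 0.462 in

Direct runoff: 0.00, 79.92, 191.35, 351.57, 231.40, 152.32, 100.25, 223.57, 0.00 cfs; ΣQ_DR = 1330 cfs.
V = ΣQ_DR · Δt = 1330 × 7200 s = 9.579 × 10^6 ft³.
Over A = 8.93 mi², depth = V / A = 0.462 in.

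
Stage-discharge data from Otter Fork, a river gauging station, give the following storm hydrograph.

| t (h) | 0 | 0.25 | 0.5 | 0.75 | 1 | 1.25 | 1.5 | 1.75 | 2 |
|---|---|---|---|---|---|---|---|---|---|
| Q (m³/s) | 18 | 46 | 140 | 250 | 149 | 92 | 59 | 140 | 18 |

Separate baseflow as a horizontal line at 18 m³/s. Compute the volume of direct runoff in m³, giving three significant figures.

Direct-runoff ordinates (Q − Q_b): 0.0, 28.0, 122.0, 232.0, 131.0, 74.0, 41.0, 122.0, 0.0 m³/s.
ΣQ_DR = 750.0 m³/s.
With Δt = 0.25 h = 900 s, V = ΣQ_DR · Δt = 750.0 × 900 = 6.75 × 10^5 m³.

V ≈ 6.75 × 10^5 m³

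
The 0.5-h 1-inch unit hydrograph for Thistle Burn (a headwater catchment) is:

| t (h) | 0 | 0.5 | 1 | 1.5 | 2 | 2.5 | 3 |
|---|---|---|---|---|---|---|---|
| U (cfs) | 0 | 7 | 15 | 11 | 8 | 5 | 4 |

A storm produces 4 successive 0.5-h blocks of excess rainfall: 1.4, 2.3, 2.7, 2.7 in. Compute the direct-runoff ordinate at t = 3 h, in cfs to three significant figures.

Q ≈ 68.4 cfs

By discrete convolution, Q_j = Σ (P_i / 1 in) · U_{j−i}.
At t = 3 h (j=6): Q = (1.4/1)·4 + (2.3/1)·5 + (2.7/1)·8 + (2.7/1)·11 = 68.4 cfs.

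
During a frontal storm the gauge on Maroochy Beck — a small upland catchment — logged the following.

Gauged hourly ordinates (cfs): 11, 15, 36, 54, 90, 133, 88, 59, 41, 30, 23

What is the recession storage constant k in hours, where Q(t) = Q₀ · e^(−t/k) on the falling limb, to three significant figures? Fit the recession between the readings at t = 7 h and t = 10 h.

k ≈ 3.18 h

On the falling limb, Q drops from 59 to 23 cfs between t = 7 h and t = 10 h (Δt = 3 h).
k = −Δt / ln(Q₂/Q₁) = −3 / ln(23/59) = 3.18 h.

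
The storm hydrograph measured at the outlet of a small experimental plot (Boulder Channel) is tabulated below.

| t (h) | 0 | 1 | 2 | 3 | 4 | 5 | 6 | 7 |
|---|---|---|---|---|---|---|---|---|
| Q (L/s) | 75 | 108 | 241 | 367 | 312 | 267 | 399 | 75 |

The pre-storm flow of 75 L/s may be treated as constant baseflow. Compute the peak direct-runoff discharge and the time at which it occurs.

Q_p = 324.0 L/s at t = 6 h

Subtracting baseflow gives direct-runoff ordinates: 0.0, 33.0, 166.0, 292.0, 237.0, 192.0, 324.0, 0.0 L/s.
The maximum is 324.0 L/s, occurring at the reading for t = 6 h.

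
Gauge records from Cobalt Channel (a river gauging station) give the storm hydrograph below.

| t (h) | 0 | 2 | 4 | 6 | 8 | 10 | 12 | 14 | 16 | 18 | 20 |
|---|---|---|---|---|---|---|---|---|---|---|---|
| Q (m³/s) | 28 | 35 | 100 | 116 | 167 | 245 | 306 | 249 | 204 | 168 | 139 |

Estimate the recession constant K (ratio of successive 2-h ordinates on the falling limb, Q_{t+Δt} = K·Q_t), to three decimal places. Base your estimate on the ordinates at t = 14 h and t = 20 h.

K ≈ 0.823

Using the recession-limb readings at t = 14 h and t = 20 h: Q falls from 249 to 139 m³/s over 3 intervals.
K = (Q₂/Q₁)^(1/3) = (139/249)^(1/3) = 0.823.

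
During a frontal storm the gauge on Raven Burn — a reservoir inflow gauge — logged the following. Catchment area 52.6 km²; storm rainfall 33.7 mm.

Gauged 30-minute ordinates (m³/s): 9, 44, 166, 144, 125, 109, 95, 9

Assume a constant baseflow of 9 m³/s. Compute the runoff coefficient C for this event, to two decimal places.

C ≈ 0.64

ΣQ_DR = 629.0 m³/s; V = ΣQ_DR·Δt = 1.132 × 10^6 m³.
Runoff depth d = V / A = 21.52 mm.
C = d / P = 21.52 / 33.7 = 0.64.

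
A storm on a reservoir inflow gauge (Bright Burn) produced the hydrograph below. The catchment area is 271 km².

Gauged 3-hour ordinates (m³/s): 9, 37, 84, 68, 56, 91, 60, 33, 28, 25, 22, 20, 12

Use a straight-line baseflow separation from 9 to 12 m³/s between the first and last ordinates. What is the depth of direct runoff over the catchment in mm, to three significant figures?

Direct runoff: 0.00, 27.75, 74.50, 58.25, 46.00, 80.75, 49.50, 22.25, 17.00, 13.75, 10.50, 8.25, 0.00 m³/s; ΣQ_DR = 408.5 m³/s.
V = ΣQ_DR · Δt = 408.5 × 10800 s = 4.412 × 10^6 m³.
Over A = 271 km², depth = V / A = 16.3 mm.

d ≈ 16.3 mm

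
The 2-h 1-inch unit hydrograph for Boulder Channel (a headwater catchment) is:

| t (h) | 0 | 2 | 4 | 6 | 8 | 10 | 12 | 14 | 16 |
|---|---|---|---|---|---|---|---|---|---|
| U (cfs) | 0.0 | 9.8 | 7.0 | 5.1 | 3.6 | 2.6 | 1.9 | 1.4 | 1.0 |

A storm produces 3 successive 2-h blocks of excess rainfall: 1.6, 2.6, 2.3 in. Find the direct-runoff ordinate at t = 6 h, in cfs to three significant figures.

By discrete convolution, Q_j = Σ (P_i / 1 in) · U_{j−i}.
At t = 6 h (j=3): Q = (1.6/1)·5.1 + (2.6/1)·7.0 + (2.3/1)·9.8 = 48.9 cfs.

Q ≈ 48.9 cfs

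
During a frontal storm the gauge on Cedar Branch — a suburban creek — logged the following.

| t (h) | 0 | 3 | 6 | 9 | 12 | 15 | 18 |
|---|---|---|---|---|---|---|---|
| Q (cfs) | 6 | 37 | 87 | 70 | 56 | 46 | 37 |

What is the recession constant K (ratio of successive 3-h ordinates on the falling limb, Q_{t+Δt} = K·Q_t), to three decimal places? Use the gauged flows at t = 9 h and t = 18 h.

K ≈ 0.809

Using the recession-limb readings at t = 9 h and t = 18 h: Q falls from 70 to 37 cfs over 3 intervals.
K = (Q₂/Q₁)^(1/3) = (37/70)^(1/3) = 0.809.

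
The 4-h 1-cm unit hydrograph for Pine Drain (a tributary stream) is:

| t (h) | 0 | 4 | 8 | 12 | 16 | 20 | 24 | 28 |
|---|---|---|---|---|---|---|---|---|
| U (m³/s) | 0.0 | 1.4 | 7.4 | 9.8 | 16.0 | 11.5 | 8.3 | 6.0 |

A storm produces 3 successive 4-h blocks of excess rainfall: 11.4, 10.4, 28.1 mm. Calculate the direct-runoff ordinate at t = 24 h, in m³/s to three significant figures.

By discrete convolution, Q_j = Σ (P_i / 10 mm) · U_{j−i}.
At t = 24 h (j=6): Q = (11.4/10)·8.3 + (10.4/10)·11.5 + (28.1/10)·16.0 = 66.4 m³/s.

Q ≈ 66.4 m³/s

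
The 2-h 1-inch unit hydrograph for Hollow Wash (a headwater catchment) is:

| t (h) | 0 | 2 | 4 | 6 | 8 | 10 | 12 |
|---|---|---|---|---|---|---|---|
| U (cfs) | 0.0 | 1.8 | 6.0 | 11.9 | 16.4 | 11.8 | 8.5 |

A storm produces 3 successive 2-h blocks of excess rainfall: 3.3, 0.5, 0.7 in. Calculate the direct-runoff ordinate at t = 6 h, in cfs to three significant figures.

Q ≈ 43.5 cfs

By discrete convolution, Q_j = Σ (P_i / 1 in) · U_{j−i}.
At t = 6 h (j=3): Q = (3.3/1)·11.9 + (0.5/1)·6.0 + (0.7/1)·1.8 = 43.5 cfs.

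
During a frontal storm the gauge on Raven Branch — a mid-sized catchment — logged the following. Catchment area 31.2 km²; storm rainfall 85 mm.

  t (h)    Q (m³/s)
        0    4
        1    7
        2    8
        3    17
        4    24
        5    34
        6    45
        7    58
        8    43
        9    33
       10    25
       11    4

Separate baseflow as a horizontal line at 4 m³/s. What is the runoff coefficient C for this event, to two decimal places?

ΣQ_DR = 254.0 m³/s; V = ΣQ_DR·Δt = 9.144 × 10^5 m³.
Runoff depth d = V / A = 29.31 mm.
C = d / P = 29.31 / 85 = 0.34.

C ≈ 0.34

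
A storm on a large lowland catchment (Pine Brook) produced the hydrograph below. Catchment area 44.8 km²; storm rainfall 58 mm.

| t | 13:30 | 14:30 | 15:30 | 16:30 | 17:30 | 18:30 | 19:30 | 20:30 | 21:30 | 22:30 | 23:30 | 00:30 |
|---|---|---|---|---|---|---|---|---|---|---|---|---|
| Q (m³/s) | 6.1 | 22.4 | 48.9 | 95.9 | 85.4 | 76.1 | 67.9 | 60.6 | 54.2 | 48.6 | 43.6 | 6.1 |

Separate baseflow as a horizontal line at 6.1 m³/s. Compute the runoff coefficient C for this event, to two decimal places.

ΣQ_DR = 542.6 m³/s; V = ΣQ_DR·Δt = 1.953 × 10^6 m³.
Runoff depth d = V / A = 43.60 mm.
C = d / P = 43.60 / 58 = 0.75.

C ≈ 0.75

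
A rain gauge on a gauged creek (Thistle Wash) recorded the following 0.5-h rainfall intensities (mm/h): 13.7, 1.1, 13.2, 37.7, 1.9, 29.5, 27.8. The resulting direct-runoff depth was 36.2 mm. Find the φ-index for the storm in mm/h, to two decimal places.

φ ≈ 9.90 mm/h

Only the 5 blocks with intensity above φ contribute runoff: 13.7, 13.2, 37.7, 29.5, 27.8 mm/h.
Σ(I−φ)·Δt = d  ⇒  (13.7+13.2+37.7+29.5+27.8 − 5φ)·0.5 = 36.2
φ = (121.9 − 36.2/0.5) / 5 = 9.90 mm/h.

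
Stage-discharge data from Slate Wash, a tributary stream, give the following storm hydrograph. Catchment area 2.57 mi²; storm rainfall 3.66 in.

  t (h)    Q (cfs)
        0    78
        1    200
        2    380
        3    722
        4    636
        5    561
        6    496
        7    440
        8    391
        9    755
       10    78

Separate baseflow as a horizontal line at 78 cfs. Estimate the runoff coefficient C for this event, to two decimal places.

C ≈ 0.64

ΣQ_DR = 3879 cfs; V = ΣQ_DR·Δt = 1.396 × 10^7 ft³.
Runoff depth d = V / A = 2.339 in.
C = d / P = 2.339 / 3.66 = 0.64.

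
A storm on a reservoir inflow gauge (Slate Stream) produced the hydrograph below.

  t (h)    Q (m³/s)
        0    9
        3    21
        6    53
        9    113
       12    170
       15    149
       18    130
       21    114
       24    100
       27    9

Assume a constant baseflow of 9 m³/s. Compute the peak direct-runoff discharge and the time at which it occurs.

Subtracting baseflow gives direct-runoff ordinates: 0.0, 12.0, 44.0, 104.0, 161.0, 140.0, 121.0, 105.0, 91.0, 0.0 m³/s.
The maximum is 161.0 m³/s, occurring at the reading for t = 12 h.

Q_p = 161.0 m³/s at t = 12 h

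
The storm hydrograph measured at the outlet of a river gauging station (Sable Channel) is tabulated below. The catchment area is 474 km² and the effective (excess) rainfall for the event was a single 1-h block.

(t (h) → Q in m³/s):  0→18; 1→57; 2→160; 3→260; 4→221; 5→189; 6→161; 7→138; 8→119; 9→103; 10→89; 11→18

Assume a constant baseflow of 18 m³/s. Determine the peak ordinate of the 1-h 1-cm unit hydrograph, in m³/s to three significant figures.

U_p ≈ 242 m³/s

Direct runoff: 0.0, 39.0, 142.0, 242.0, 203.0, 171.0, 143.0, 120.0, 101.0, 85.0, 71.0, 0.0 m³/s; ΣQ_DR = 1317 m³/s, peak = 242.0 m³/s.
Runoff depth d = ΣQ_DR·Δt / A = 1317 × 3600 / (474 km²) = 10.00 mm.
The 1-cm UH is the DRH scaled by (10 mm)/d, so U_p = 242.0 × 10/10.00 = 242 m³/s.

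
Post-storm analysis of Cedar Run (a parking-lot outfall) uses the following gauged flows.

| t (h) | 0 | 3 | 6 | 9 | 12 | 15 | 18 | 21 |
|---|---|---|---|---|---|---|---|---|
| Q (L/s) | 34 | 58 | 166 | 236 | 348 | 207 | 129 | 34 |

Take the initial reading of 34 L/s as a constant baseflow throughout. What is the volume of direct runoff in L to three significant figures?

Direct-runoff ordinates (Q − Q_b): 0.0, 24.0, 132.0, 202.0, 314.0, 173.0, 95.0, 0.0 L/s.
ΣQ_DR = 940.0 L/s.
With Δt = 3 h = 10800 s, V = ΣQ_DR · Δt = 940.0 × 10800 = 1.02 × 10^7 L.

V ≈ 1.02 × 10^7 L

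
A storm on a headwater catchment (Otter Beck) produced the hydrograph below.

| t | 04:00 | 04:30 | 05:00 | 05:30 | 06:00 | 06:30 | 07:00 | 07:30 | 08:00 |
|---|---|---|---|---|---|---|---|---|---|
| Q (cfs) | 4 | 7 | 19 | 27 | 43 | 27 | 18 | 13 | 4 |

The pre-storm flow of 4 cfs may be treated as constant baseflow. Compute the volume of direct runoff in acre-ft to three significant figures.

V ≈ 5.21 acre-ft

Direct-runoff ordinates (Q − Q_b): 0.0, 3.0, 15.0, 23.0, 39.0, 23.0, 14.0, 9.0, 0.0 cfs.
ΣQ_DR = 126.0 cfs.
With Δt = 0.5 h = 1800 s, V = ΣQ_DR · Δt = 126.0 × 1800 = 2.27 × 10^5 ft³ = 5.21 acre-ft.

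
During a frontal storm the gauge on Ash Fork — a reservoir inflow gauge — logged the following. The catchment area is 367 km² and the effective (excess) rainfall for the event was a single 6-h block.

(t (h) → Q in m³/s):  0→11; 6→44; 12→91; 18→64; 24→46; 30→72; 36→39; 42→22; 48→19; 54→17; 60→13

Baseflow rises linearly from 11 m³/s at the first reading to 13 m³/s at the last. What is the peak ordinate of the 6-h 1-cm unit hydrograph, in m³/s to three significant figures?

U_p ≈ 44.2 m³/s

Direct runoff: 0.00, 32.80, 79.60, 52.40, 34.20, 60.00, 26.80, 9.60, 6.40, 4.20, 0.00 m³/s; ΣQ_DR = 306.0 m³/s, peak = 79.60 m³/s.
Runoff depth d = ΣQ_DR·Δt / A = 306.0 × 21600 / (367 km²) = 18.01 mm.
The 1-cm UH is the DRH scaled by (10 mm)/d, so U_p = 79.60 × 10/18.01 = 44.2 m³/s.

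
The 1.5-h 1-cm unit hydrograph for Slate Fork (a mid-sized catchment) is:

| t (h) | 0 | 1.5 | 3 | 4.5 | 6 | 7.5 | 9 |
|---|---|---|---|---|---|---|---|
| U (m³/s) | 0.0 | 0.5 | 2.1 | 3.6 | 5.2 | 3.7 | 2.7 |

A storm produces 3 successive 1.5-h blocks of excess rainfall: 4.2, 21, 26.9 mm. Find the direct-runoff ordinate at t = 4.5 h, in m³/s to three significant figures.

By discrete convolution, Q_j = Σ (P_i / 10 mm) · U_{j−i}.
At t = 4.5 h (j=3): Q = (4.2/10)·3.6 + (21/10)·2.1 + (26.9/10)·0.5 = 7.27 m³/s.

Q ≈ 7.27 m³/s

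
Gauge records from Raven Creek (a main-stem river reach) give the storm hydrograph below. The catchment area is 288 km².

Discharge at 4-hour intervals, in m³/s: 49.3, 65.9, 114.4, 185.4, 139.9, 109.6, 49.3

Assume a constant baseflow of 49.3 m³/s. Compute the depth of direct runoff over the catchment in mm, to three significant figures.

d ≈ 18.4 mm

Direct runoff: 0.0, 16.6, 65.1, 136.1, 90.6, 60.3, 0.0 m³/s; ΣQ_DR = 368.7 m³/s.
V = ΣQ_DR · Δt = 368.7 × 14400 s = 5.309 × 10^6 m³.
Over A = 288 km², depth = V / A = 18.4 mm.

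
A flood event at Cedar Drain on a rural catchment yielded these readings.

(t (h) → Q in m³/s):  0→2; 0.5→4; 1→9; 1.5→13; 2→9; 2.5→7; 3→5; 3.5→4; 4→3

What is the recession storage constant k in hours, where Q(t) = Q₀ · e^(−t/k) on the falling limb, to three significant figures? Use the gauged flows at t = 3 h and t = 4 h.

k ≈ 1.96 h

On the falling limb, Q drops from 5 to 3 m³/s between t = 3 h and t = 4 h (Δt = 1 h).
k = −Δt / ln(Q₂/Q₁) = −1 / ln(3/5) = 1.96 h.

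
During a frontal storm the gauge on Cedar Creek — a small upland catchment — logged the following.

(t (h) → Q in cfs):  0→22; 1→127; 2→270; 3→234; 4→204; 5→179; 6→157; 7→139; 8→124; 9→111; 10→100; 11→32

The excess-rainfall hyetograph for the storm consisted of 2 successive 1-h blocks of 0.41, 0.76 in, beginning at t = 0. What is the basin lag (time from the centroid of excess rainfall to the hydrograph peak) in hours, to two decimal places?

t_L ≈ 0.85 h

Centroid of excess rainfall: t_c = Σ P_i·t̄_i / ΣP_i = 1.1496 h (block centres at 0.5, 1.5 h).
Hydrograph peak occurs at t = 2 h, so basin lag t_L = 2 − 1.1496 = 0.85 h.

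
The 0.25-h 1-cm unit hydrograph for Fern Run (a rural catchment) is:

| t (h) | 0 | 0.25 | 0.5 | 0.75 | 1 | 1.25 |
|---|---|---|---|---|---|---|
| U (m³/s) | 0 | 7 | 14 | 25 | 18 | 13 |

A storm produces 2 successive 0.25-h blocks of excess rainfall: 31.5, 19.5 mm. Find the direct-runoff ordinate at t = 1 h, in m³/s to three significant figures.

By discrete convolution, Q_j = Σ (P_i / 10 mm) · U_{j−i}.
At t = 1 h (j=4): Q = (31.5/10)·18 + (19.5/10)·25 = 105 m³/s.

Q ≈ 105 m³/s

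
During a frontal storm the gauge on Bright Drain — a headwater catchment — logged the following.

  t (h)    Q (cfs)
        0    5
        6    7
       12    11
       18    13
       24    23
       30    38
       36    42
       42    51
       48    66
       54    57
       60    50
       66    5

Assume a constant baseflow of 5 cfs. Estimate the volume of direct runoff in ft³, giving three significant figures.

V ≈ 6.65 × 10^6 ft³

Direct-runoff ordinates (Q − Q_b): 0.0, 2.0, 6.0, 8.0, 18.0, 33.0, 37.0, 46.0, 61.0, 52.0, 45.0, 0.0 cfs.
ΣQ_DR = 308.0 cfs.
With Δt = 6 h = 21600 s, V = ΣQ_DR · Δt = 308.0 × 21600 = 6.65 × 10^6 ft³.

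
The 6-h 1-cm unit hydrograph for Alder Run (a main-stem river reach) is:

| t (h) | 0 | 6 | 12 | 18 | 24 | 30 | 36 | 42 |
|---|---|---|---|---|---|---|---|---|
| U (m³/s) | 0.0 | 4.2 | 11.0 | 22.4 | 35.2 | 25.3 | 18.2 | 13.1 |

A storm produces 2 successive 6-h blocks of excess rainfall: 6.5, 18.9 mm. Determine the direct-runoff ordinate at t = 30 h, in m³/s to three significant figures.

By discrete convolution, Q_j = Σ (P_i / 10 mm) · U_{j−i}.
At t = 30 h (j=5): Q = (6.5/10)·25.3 + (18.9/10)·35.2 = 83.0 m³/s.

Q ≈ 83.0 m³/s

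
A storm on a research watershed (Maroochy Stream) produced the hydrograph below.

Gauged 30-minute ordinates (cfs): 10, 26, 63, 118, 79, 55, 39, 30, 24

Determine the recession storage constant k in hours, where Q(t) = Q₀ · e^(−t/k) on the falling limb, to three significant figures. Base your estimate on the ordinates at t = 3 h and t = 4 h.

On the falling limb, Q drops from 39 to 24 cfs between t = 3 h and t = 4 h (Δt = 1 h).
k = −Δt / ln(Q₂/Q₁) = −1 / ln(24/39) = 2.06 h.

k ≈ 2.06 h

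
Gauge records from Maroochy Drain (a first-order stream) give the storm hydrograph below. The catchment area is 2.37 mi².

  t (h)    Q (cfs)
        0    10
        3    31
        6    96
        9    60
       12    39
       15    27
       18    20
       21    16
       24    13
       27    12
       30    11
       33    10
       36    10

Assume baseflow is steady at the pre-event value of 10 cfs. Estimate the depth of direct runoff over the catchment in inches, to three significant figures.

d ≈ 0.441 in

Direct runoff: 0.0, 21.0, 86.0, 50.0, 29.0, 17.0, 10.0, 6.0, 3.0, 2.0, 1.0, 0.0, 0.0 cfs; ΣQ_DR = 225.0 cfs.
V = ΣQ_DR · Δt = 225.0 × 10800 s = 2.430 × 10^6 ft³.
Over A = 2.37 mi², depth = V / A = 0.441 in.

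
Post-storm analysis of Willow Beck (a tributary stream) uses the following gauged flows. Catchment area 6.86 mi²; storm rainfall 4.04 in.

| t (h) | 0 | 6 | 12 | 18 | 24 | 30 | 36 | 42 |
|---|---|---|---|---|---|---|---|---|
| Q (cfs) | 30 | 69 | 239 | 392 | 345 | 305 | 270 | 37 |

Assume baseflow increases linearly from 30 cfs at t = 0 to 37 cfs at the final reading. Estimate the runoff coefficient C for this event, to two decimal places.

C ≈ 0.48

ΣQ_DR = 1419 cfs; V = ΣQ_DR·Δt = 3.065 × 10^7 ft³.
Runoff depth d = V / A = 1.923 in.
C = d / P = 1.923 / 4.04 = 0.48.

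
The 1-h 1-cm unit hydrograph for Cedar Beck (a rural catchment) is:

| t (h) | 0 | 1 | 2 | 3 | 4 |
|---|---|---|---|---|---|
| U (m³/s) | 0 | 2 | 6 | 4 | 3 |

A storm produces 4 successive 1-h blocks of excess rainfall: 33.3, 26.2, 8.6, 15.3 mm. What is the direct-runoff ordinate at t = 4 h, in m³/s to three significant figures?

By discrete convolution, Q_j = Σ (P_i / 10 mm) · U_{j−i}.
At t = 4 h (j=4): Q = (33.3/10)·3 + (26.2/10)·4 + (8.6/10)·6 + (15.3/10)·2 = 28.7 m³/s.

Q ≈ 28.7 m³/s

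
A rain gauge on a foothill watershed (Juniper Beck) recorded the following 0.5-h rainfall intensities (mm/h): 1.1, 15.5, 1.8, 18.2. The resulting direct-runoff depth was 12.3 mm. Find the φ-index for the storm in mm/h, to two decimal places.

φ ≈ 4.55 mm/h

Only the 2 blocks with intensity above φ contribute runoff: 15.5, 18.2 mm/h.
Σ(I−φ)·Δt = d  ⇒  (15.5+18.2 − 2φ)·0.5 = 12.3
φ = (33.70 − 12.3/0.5) / 2 = 4.55 mm/h.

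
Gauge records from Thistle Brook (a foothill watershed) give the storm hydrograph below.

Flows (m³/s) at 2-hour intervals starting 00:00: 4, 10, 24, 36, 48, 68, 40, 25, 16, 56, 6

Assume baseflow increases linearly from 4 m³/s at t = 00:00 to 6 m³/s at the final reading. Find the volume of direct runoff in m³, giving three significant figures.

Direct-runoff ordinates (Q − Q_b): 0.00, 5.80, 19.60, 31.40, 43.20, 63.00, 34.80, 19.60, 10.40, 50.20, 0.00 m³/s.
ΣQ_DR = 278.0 m³/s.
With Δt = 2 h = 7200 s, V = ΣQ_DR · Δt = 278.0 × 7200 = 2.00 × 10^6 m³.

V ≈ 2.00 × 10^6 m³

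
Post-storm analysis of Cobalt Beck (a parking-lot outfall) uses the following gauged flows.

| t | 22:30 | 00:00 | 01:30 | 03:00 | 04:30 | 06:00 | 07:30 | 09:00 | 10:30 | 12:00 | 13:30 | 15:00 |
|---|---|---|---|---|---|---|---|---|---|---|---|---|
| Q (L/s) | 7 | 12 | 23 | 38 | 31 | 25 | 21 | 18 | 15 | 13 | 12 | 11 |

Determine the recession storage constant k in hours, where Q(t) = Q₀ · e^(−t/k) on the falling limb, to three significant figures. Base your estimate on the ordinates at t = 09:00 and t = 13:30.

On the falling limb, Q drops from 18 to 12 L/s between t = 09:00 and t = 13:30 (Δt = 4.5 h).
k = −Δt / ln(Q₂/Q₁) = −4.5 / ln(12/18) = 11.1 h.

k ≈ 11.1 h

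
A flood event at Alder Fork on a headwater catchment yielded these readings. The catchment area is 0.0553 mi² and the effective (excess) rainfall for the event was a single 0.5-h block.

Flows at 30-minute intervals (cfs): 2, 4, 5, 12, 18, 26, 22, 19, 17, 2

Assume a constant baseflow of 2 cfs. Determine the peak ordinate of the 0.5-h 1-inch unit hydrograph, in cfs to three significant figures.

U_p ≈ 16.0 cfs

Direct runoff: 0.0, 2.0, 3.0, 10.0, 16.0, 24.0, 20.0, 17.0, 15.0, 0.0 cfs; ΣQ_DR = 107.0 cfs, peak = 24.0 cfs.
Runoff depth d = ΣQ_DR·Δt / A = 107.0 × 1800 / (0.0553 mi²) = 1.499 in.
The 1-inch UH is the DRH scaled by (1 in)/d, so U_p = 24.0 × 1/1.499 = 16.0 cfs.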